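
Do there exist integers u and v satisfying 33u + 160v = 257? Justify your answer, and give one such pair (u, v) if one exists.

Since gcd(33, 160) = 1, every integer is an integer combination of 33 and 160.
Dividing repeatedly: 160 = 4·33 + 28, 33 = 1·28 + 5, 28 = 5·5 + 3, 5 = 1·3 + 2, 3 = 1·2 + 1, 2 = 2·1 + 0.
Back-substituting, 1 = 3 − 1·2 = 3 − (5 − 1·3) = −5 + 2·3 = −5 + 2·(28 − 5·5) = 2·28 − 11·5 = 2·28 − 11·(33 − 1·28) = −11·33 + 13·28 = −11·33 + 13·(160 − 4·33) = 13·160 − 63·33; that is, 33·(-63) + 160·13 = 1.
Multiplying through by 257: u = (-63)·257 = -16191, v = 13·257 = 3341 is a solution.
Adding 102·160 to u and subtracting 102·33 from v gives the tidier solution (129, -25).
Check: 33·129 + 160·(-25) = 4257 − 4000 = 257. ✓

u = 129, v = -25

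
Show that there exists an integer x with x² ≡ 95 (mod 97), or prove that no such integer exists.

x = 17

x = 17 works: 17² = 289, and 289 − 95 = 194 = 2·97.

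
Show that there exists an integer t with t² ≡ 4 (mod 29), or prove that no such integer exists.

t = 2

Take t = 2. Then 2² = 4, and since 0 ≤ 4 < 29 this is already reduced: 2² ≡ 4 (mod 29).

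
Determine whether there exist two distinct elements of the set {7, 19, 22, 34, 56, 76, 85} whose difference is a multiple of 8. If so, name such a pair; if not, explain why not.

There is no such pair.

Reduce each element modulo 8: 7↦7, 19↦3, 22↦6, 34↦2, 56↦0, 76↦4, 85↦5.
All 7 residues are distinct, so no two elements differ by a multiple of 8.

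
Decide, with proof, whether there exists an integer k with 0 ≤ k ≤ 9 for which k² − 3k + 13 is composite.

No such integer k in that range exists.

The values for k = 0, 1, …, 9 are 13, 11, 11, 13, 17, 23, 31, 41, 53, 67, and each of these is prime.
So no value in the range makes the expression composite.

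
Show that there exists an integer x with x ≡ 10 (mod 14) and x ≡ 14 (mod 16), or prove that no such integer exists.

The moduli are not coprime: gcd(14, 16) = 2. Compatibility requires 2 ∣ (14 − 10) = 4, which holds, so solutions exist.
The integers ≡ 10 (mod 14) are 10, 24, 38, 52, 66, 80, 94, …; their remainders mod 16 are 10, 8, 6, 4, 2, 0, 14, so x = 94 is the first that is ≡ 14 (mod 16).
Check: 94 mod 14 = 10, 94 mod 16 = 14. ✓

x = 94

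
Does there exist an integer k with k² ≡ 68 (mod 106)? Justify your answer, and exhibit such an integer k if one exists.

k = 42

k = 42 works: 42² = 1764, and 1764 − 68 = 1696 = 16·106.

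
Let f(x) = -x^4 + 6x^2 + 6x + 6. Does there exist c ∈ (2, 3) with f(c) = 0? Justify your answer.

Such a root exists.

f(2) = 26 and f(3) = -3, which have opposite signs.
f is continuous everywhere (it is a polynomial), in particular on [2, 3].
So by the Intermediate Value Theorem there is a c strictly between 2 and 3 with f(c) = 0.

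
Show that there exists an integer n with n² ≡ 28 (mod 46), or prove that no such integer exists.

No such integer exists.

Reduce modulo the prime factor 23 of 46: any solution would satisfy n² ≡ 5 (mod 23).
Apply Euler's criterion with the prime 23: 5 is a quadratic residue iff 5^11 ≡ 1 (mod 23), and a non-residue iff it is ≡ −1.
Repeated squaring mod 23: 5^2 = 25 ≡ 2; 5^4 ≡ 2² = 4 ≡ 4; 5^8 ≡ 4² = 16 ≡ 16.
Since 11 = 8 + 2 + 1, 5^11 ≡ 16 · 2 · 5; multiplying out mod 23: 16·2 = 32 ≡ 9, then 9·5 = 45 ≡ 22. Thus 5^11 ≡ 22 ≡ −1 (mod 23).
By Euler's criterion 5 is a quadratic non-residue mod 23: no n satisfies n² ≡ 5 (mod 23).
So 5 is not a square mod 23, and hence 28 is not a square mod 46.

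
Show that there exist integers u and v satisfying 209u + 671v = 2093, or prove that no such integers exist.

No such integers exist.

Any value of 209u + 671v is a multiple of gcd(209, 671) = 11.
However 2093 leaves remainder 3 on division by 11.
So the equation is unsolvable over ℤ.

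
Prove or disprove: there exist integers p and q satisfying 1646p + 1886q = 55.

gcd(1646, 1886) = 2, so every integer of the form 1646p + 1886q is a multiple of 2.
However 55 leaves remainder 1 on division by 2.
So the equation is unsolvable over ℤ.

No, no such integers exist.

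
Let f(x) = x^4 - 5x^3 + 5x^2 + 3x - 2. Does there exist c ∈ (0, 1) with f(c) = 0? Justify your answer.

Yes, such a c exists.

f(0) = -2 and f(1) = 2, which have opposite signs.
f is continuous everywhere (it is a polynomial), in particular on [0, 1].
By the Intermediate Value Theorem f must vanish at some point of (0, 1).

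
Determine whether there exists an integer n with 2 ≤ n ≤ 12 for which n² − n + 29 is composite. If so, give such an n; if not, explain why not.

At n = 8: 8² − 8 + 29 = 85 = 5·17, which is composite.

n = 8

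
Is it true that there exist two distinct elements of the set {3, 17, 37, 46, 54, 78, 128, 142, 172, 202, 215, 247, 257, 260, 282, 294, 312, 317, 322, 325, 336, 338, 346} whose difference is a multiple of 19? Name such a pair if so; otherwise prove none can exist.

Yes: 37 and 322.

37 mod 19 = 18 and 322 mod 19 = 18, so 322 − 37 = 285 = 15·19.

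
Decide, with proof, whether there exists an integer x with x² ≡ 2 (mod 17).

Take x = 11. Then 11² = 121 = 7·17 + 2, so 11² ≡ 2 (mod 17).

x = 11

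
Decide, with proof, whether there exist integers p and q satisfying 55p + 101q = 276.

p = 95, q = -49

55 and 101 are coprime, so 55p + 101q ranges over all of ℤ.
Dividing repeatedly: 101 = 1·55 + 46, 55 = 1·46 + 9, 46 = 5·9 + 1, 9 = 9·1 + 0.
Unwinding: 1 = 46 − 5·9 = 46 − 5·(55 − 1·46) = −5·55 + 6·46 = −5·55 + 6·(101 − 1·55) = 6·101 − 11·55, i.e. 55·(-11) + 101·6 = 1.
Times 276: 55·(-3036) + 101·1656 = 276, so (-3036, 1656) solves it.
Adding 31·101 to p and subtracting 31·55 from q gives the tidier solution (95, -49).
Check: 55·95 + 101·(-49) = 5225 − 4949 = 276. ✓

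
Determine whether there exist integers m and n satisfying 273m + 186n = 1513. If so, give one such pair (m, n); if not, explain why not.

gcd(273, 186) = 3, so every integer of the form 273m + 186n is a multiple of 3.
However 1513 leaves remainder 1 on division by 3.
So the equation is unsolvable over ℤ.

No such integers exist.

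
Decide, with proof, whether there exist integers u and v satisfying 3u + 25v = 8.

Since gcd(3, 25) = 1, every integer is an integer combination of 3 and 25.
Run the Euclidean algorithm on 25 and 3: 25 = 8·3 + 1, 3 = 3·1 + 0.
Back-substituting, 1 = 25 − 8·3; that is, 3·(-8) + 25·1 = 1.
Times 8: 3·(-64) + 25·8 = 8, so (-64, 8) solves it.
Adding 3·25 to u and subtracting 3·3 from v gives the tidier solution (11, -1).
Check: 3·11 + 25·(-1) = 33 − 25 = 8. ✓

u = 11, v = -1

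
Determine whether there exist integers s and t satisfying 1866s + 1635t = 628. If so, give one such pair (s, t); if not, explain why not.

There are no such integers.

gcd(1866, 1635) = 3, so every integer of the form 1866s + 1635t is a multiple of 3.
However 628 leaves remainder 1 on division by 3.
Hence no integers s, t satisfy the equation.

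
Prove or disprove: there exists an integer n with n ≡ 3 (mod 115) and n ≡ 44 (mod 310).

No such integer exists.

Both moduli are multiples of 5 = gcd(115, 310), so any solution would satisfy n ≡ 3 and n ≡ 44 modulo 5 simultaneously.
These are incompatible: 3 − 44 = -41 is not divisible by 5.
So no integer satisfies both congruences.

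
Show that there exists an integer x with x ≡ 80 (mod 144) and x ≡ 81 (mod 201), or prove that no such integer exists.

There is no such integer.

Reduce both congruences modulo 3, which divides 144 and 201: they say x ≡ 80 (mod 3) and x ≡ 81 (mod 3).
However 80 ≡ 2 and 81 ≡ 0 (mod 3), and 2 ≠ 0.
Hence the system has no solution.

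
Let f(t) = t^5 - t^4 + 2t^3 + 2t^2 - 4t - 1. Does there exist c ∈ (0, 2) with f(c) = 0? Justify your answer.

Yes, such a c exists.

f(0) = -1 and f(2) = 31, which have opposite signs.
As a polynomial, f is continuous on every closed interval.
By the Intermediate Value Theorem, f takes the value 0 somewhere in the open interval.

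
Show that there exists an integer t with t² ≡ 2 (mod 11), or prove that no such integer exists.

No, no such integer exists.

Squares mod 11 repeat after t = 5 (as (−t)² = t²); for t = 0..5 they are 0, 1, 4, 9, 5, 3.
The set of squares mod 11 is therefore {0, 1, 3, 4, 5, 9}, which does not contain 2.
Therefore t² ≡ 2 (mod 11) has no solution.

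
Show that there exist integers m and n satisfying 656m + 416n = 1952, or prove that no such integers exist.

m = 22, n = -30

Since gcd(656, 416) = 16 and 1952 = 16·122, Bézout's identity guarantees a solution.
Dividing through by 16 reduces the equation to 41m + 26n = 122.
Run the Euclidean algorithm on 41 and 26: 41 = 1·26 + 15, 26 = 1·15 + 11, 15 = 1·11 + 4, 11 = 2·4 + 3, 4 = 1·3 + 1, 3 = 3·1 + 0.
Unwinding: 1 = 4 − 1·3 = 4 − (11 − 2·4) = −11 + 3·4 = −11 + 3·(15 − 1·11) = 3·15 − 4·11 = 3·15 − 4·(26 − 1·15) = −4·26 + 7·15 = −4·26 + 7·(41 − 1·26) = 7·41 − 11·26, i.e. 41·7 + 26·(-11) = 1.
Times 122: 41·854 + 26·(-1342) = 122, so (854, -1342) solves it.
Shifting by a multiple of (26, −41) keeps it a solution: m = 854 − 32·26 = 22, n = -1342 + 32·41 = -30.
Check: 656·22 + 416·(-30) = 14432 − 12480 = 1952. ✓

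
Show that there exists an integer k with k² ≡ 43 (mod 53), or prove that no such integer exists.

Take k = 19. Then 19² = 361 = 6·53 + 43, so 19² ≡ 43 (mod 53).

k = 19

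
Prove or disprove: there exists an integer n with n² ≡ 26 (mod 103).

n = 52

n = 52 works: 52² = 2704, and 2704 − 26 = 2678 = 26·103.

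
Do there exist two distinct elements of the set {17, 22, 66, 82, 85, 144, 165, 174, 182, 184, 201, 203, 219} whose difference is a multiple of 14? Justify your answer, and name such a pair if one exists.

Reduce each element modulo 14: 17↦3, 22↦8, 66↦10, 82↦12, 85↦1, 144↦4, 165↦11, 174↦6, 182↦0, 184↦2, 201↦5, 203↦7, 219↦9.
These 13 residues are pairwise different, hence no difference of two elements is divisible by 14.

No, no such pair exists.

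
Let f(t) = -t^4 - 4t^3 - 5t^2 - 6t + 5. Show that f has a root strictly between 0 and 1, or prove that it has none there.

f(0) = 5 and f(1) = -11, which have opposite signs.
Since f is a polynomial it is continuous on [0, 1].
By the Intermediate Value Theorem f must vanish at some point of (0, 1).

Yes, f has a root in the interval.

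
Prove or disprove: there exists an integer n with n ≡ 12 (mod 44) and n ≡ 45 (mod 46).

Both moduli are multiples of 2 = gcd(44, 46), so any solution would satisfy n ≡ 12 and n ≡ 45 modulo 2 simultaneously.
However 12 ≡ 0 and 45 ≡ 1 (mod 2), and 0 ≠ 1.
So no integer satisfies both congruences.

There is no such integer.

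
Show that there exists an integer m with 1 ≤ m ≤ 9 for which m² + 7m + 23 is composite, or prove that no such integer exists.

At m = 8: 8² + 7·8 + 23 = 143 = 11·13, which is composite.

m = 8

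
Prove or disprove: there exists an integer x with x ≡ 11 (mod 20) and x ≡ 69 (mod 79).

Since 20 and 79 share no common factor, CRT says the pair of congruences has a solution (unique mod 1580).
Write x = 11 + 20t and require 11 + 20t ≡ 69 (mod 79), i.e. 20t ≡ 58 (mod 79).
Since 20·4 = 80 = 1·79 + 1, the inverse of 20 mod 79 is 4.
Multiplying by 4: t ≡ 4·58 = 232 ≡ 74 (mod 79).
With t = 74: x = 11 + 20·74 = 1491.
Verify: 1491 = 74·20 + 11 and 1491 = 18·79 + 69. ✓

x = 1491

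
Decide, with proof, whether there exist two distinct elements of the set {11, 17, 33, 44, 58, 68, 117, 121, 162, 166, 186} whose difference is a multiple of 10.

The pair (11, 121) works.

11 mod 10 = 1 and 121 mod 10 = 1, so 121 − 11 = 110 = 11·10.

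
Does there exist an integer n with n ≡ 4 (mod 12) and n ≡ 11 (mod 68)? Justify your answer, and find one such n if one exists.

gcd(12, 68) = 4. If n ≡ 4 (mod 12) and n ≡ 11 (mod 68), then n ≡ 4 (mod 4) and n ≡ 11 (mod 4).
These are incompatible: 4 − 11 = -7 is not divisible by 4.
Therefore no such n exists.

No such integer exists.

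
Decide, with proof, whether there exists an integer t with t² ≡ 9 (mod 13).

Take t = 10. Then 10² = 100 = 7·13 + 9, so 10² ≡ 9 (mod 13).

t = 10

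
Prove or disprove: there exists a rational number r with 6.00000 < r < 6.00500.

r = 1207/201

Look for a denominator N such that an integer falls strictly between N·6.00000 and N·6.00500. N = 201 works: 201·6.00000 = 1206.00000 < 1207 < 1207.00500 = 201·6.00500.
So r = 1207/201 works: it is a ratio of integers, and dividing 201·6.00000 < 1207 < 201·6.00500 through by 201 gives 6.00000 < 1207/201 < 6.00500.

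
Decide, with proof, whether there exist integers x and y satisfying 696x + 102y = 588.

x = 7, y = -42

Every value of 696x + 102y is a multiple of gcd(696, 102) = 6; since 6 ∣ 588, solutions exist.
Dividing through by 6 reduces the equation to 116x + 17y = 98.
Run the Euclidean algorithm on 116 and 17: 116 = 6·17 + 14, 17 = 1·14 + 3, 14 = 4·3 + 2, 3 = 1·2 + 1, 2 = 2·1 + 0.
Working back up the chain: 1 = 3 − 1·2 = 3 − (14 − 4·3) = −14 + 5·3 = −14 + 5·(17 − 1·14) = 5·17 − 6·14 = 5·17 − 6·(116 − 6·17) = −6·116 + 41·17. So 116·(-6) + 17·41 = 1.
Scaling by 98 gives the particular solution (x, y) = (-588, 4018).
Adding 35·17 to x and subtracting 35·116 from y gives the tidier solution (7, -42).
Indeed 696·7 + 102·(-42) = 4872 − 4284 = 588.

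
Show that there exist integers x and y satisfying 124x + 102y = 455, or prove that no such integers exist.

Both 124 and 102 are divisible by gcd(124, 102) = 2, hence so is any combination 124x + 102y.
But 455 = 2·227 + 1, so 2 ∤ 455.
Hence no integers x, y satisfy the equation.

No, no such integers exist.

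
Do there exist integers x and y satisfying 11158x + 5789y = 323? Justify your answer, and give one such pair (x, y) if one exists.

Both 11158 and 5789 are divisible by gcd(11158, 5789) = 7, hence so is any combination 11158x + 5789y.
But 323 = 7·46 + 1, so 7 ∤ 323.
Therefore 11158x + 5789y = 323 has no solution in integers.

There are no such integers.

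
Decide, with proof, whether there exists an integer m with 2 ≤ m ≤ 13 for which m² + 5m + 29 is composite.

m = 6

At m = 6: 6² + 5·6 + 29 = 95 = 5·19, which is composite.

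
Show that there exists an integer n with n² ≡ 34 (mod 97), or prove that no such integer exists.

No such integer exists.

Apply Euler's criterion with the prime 97: 34 is a quadratic residue iff 34^48 ≡ 1 (mod 97), and a non-residue iff it is ≡ −1.
Squaring successively (mod 97): 34^2 = 1156 ≡ 89; 34^4 ≡ 89² = 7921 ≡ 64; 34^8 ≡ 64² = 4096 ≡ 22; 34^16 ≡ 22² = 484 ≡ 96; 34^32 ≡ 96² = 9216 ≡ 1.
Since 48 = 32 + 16, 34^48 ≡ 1 · 96; multiplying out mod 97: 1·96 = 96 ≡ 96. Thus 34^48 ≡ 96 ≡ −1 (mod 97).
The value −1 means 34 is a non-residue modulo 97, so n² ≡ 34 (mod 97) is impossible.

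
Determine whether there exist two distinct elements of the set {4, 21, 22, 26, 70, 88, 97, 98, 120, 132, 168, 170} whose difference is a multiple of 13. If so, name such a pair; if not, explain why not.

Residues mod 13: 4↦4, 21↦8, 22↦9, 26↦0, 70↦5, 88↦10, 97↦6, 98↦7, 120↦3, 132↦2, 168↦12, 170↦1.
These 12 residues are pairwise different, hence no difference of two elements is divisible by 13.

There is no such pair.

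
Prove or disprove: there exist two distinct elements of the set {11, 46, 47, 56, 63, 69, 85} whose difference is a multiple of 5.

11 mod 5 = 1 and 46 mod 5 = 1, so 46 − 11 = 35 = 7·5.

The pair (11, 46) works.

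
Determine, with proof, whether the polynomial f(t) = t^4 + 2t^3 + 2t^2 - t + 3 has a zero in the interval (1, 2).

No.

The endpoint values f(1) = 7 and f(2) = 41 are both positive. Claim: f(t) > 0 for every t in (1, 2).
Shift to the endpoint 1: with t = 1 + u (0 < u < 1), one computes f(1 + u) = u^4 + 6u^3 + 14u^2 + 13u + 7.
The nonzero coefficients here are all positive, so for u > 0 every term is positive (or zero), and the constant term 7 is strictly positive.
So f is strictly positive on (1, 2); no root exists in the interval.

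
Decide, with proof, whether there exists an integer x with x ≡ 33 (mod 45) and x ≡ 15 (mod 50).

Reduce both congruences modulo 5, which divides 45 and 50: they say x ≡ 33 (mod 5) and x ≡ 15 (mod 5).
These are incompatible: 33 − 15 = 18 is not divisible by 5.
Hence the system has no solution.

No, no such integer exists.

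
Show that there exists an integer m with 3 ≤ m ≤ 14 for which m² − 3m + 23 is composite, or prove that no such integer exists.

m = 4

At m = 4: 4² − 3·4 + 23 = 27 = 3·9, which is composite.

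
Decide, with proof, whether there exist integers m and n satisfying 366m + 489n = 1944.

m = 16, n = -8

Every value of 366m + 489n is a multiple of gcd(366, 489) = 3; since 3 ∣ 1944, solutions exist.
Dividing through by 3 reduces the equation to 122m + 163n = 648.
Dividing repeatedly: 163 = 1·122 + 41, 122 = 2·41 + 40, 41 = 1·40 + 1, 40 = 40·1 + 0.
Unwinding: 1 = 41 − 1·40 = 41 − (122 − 2·41) = −122 + 3·41 = −122 + 3·(163 − 1·122) = 3·163 − 4·122, i.e. 122·(-4) + 163·3 = 1.
Multiplying through by 648: m = (-4)·648 = -2592, n = 3·648 = 1944 is a solution.
The general solution is m = -2592 + 163k, n = 1944 − 122k; taking k = 16 gives the smaller pair m = 16, n = -8.
Indeed 366·16 + 489·(-8) = 5856 − 3912 = 1944.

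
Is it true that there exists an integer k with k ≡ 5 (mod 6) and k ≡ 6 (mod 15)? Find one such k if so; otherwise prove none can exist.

Reduce both congruences modulo 3, which divides 6 and 15: they say k ≡ 5 (mod 3) and k ≡ 6 (mod 3).
But 5 mod 3 = 2 while 6 mod 3 = 0, a contradiction.
Hence the system has no solution.

No, no such integer exists.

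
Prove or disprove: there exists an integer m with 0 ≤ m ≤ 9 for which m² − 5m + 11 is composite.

At m = 7: 7² − 5·7 + 11 = 25 = 5·5, which is composite.

m = 7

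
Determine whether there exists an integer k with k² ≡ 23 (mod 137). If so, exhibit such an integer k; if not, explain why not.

Apply Euler's criterion with the prime 137: 23 is a quadratic residue iff 23^68 ≡ 1 (mod 137), and a non-residue iff it is ≡ −1.
Repeated squaring mod 137: 23^2 = 529 ≡ 118; 23^4 ≡ 118² = 13924 ≡ 87; 23^8 ≡ 87² = 7569 ≡ 34; 23^16 ≡ 34² = 1156 ≡ 60; 23^32 ≡ 60² = 3600 ≡ 38; 23^64 ≡ 38² = 1444 ≡ 74.
Since 68 = 64 + 4, 23^68 ≡ 74 · 87; multiplying out mod 137: 74·87 = 6438 ≡ 136. Thus 23^68 ≡ 136 ≡ −1 (mod 137).
By Euler's criterion 23 is a quadratic non-residue mod 137: no k satisfies k² ≡ 23 (mod 137).

No such integer exists.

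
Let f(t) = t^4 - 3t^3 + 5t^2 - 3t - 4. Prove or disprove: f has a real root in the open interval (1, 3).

Such a root exists.

f(1) = -4 and f(3) = 32, which have opposite signs.
As a polynomial, f is continuous on every closed interval.
By the Intermediate Value Theorem, f takes the value 0 somewhere in the open interval.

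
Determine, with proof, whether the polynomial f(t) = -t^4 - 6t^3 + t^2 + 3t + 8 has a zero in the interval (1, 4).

Such a root exists.

f(1) = 5 and f(4) = -604, which have opposite signs.
Since f is a polynomial it is continuous on [1, 4].
By the Intermediate Value Theorem, f takes the value 0 somewhere in the open interval.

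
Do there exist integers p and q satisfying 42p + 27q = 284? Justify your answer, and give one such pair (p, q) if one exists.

Any value of 42p + 27q is a multiple of gcd(42, 27) = 3.
But 284 = 3·94 + 2, so 3 ∤ 284.
So the equation is unsolvable over ℤ.

There are no such integers.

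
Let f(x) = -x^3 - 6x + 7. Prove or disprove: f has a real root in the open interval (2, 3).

No.

f(2) = -13 and f(3) = -38, both negative.
The derivative f'(x) = -3x^2 - 6 is a quadratic with discriminant 0² − 4·(-3)·(-6) = -72 < 0; it never vanishes, so it is always negative (sign of the leading coefficient).
So f is strictly decreasing; between 2 and 3 its values lie between f(2) = -13 and f(3) = -38, all negative. Therefore f has no root in (2, 3).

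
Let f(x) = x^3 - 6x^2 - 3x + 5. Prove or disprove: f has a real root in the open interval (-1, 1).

f(-1) = 1 and f(1) = -3, which have opposite signs.
Since f is a polynomial it is continuous on [-1, 1].
By the Intermediate Value Theorem f must vanish at some point of (-1, 1).

Such a root exists.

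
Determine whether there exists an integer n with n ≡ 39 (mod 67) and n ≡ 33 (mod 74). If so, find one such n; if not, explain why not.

Since 67 and 74 share no common factor, CRT says the pair of congruences has a solution (unique mod 4958).
Any solution of the first congruence is n = 39 + 67t; substituting into the second, 67t ≡ 33 − 39 ≡ 68 (mod 74).
Note 67·21 = 1407 ≡ 1 (mod 74) (as 1407 − 1 = 19·74), so 67⁻¹ ≡ 21.
Therefore t ≡ 21·68 = 1428 ≡ 22 (mod 74).
With t = 22: n = 39 + 67·22 = 1513.
Verify: 1513 = 22·67 + 39 and 1513 = 20·74 + 33. ✓

n = 1513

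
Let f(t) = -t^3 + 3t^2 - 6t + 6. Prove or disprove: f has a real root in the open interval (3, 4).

Evaluate at the endpoints: f(3) = -12, f(4) = -34 — same sign (negative).
f'(t) = -3t^2 + 6t - 6 has discriminant 6² − 4·(-3)·(-6) = -36 < 0, so f' has no real roots and is negative for every real t.
So f is strictly decreasing; between 3 and 4 its values lie between f(3) = -12 and f(4) = -34, all negative. Therefore f has no root in (3, 4).

f has no root in that interval.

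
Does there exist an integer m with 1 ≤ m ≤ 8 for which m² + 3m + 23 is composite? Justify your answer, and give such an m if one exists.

m = 6

At m = 6: 6² + 3·6 + 23 = 77 = 7·11, which is composite.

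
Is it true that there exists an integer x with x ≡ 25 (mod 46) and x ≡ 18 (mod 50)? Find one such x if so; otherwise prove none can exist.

There is no such integer.

gcd(46, 50) = 2. If x ≡ 25 (mod 46) and x ≡ 18 (mod 50), then x ≡ 25 (mod 2) and x ≡ 18 (mod 2).
However 25 ≡ 1 and 18 ≡ 0 (mod 2), and 1 ≠ 0.
Hence the system has no solution.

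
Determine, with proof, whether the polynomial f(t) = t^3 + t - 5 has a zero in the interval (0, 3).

f(0) = -5 and f(3) = 25, which have opposite signs.
As a polynomial, f is continuous on every closed interval.
By the Intermediate Value Theorem, f takes the value 0 somewhere in the open interval.

Such a root exists.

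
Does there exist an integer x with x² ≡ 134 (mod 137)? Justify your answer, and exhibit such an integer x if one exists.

Apply Euler's criterion with the prime 137: 134 is a quadratic residue iff 134^68 ≡ 1 (mod 137), and a non-residue iff it is ≡ −1.
Squaring successively (mod 137): 134^2 = 17956 ≡ 9; 134^4 ≡ 9² = 81 ≡ 81; 134^8 ≡ 81² = 6561 ≡ 122; 134^16 ≡ 122² = 14884 ≡ 88; 134^32 ≡ 88² = 7744 ≡ 72; 134^64 ≡ 72² = 5184 ≡ 115.
Since 68 = 64 + 4, 134^68 ≡ 115 · 81; multiplying out mod 137: 115·81 = 9315 ≡ 136. Thus 134^68 ≡ 136 ≡ −1 (mod 137).
By Euler's criterion 134 is a quadratic non-residue mod 137: no x satisfies x² ≡ 134 (mod 137).

No such integer exists.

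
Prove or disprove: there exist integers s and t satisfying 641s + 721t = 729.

s = 72, t = -63

641 and 721 are coprime, so 641s + 721t ranges over all of ℤ.
Dividing repeatedly: 721 = 1·641 + 80, 641 = 8·80 + 1, 80 = 80·1 + 0.
Working back up the chain: 1 = 641 − 8·80 = 641 − 8·(721 − 1·641) = −8·721 + 9·641. So 641·9 + 721·(-8) = 1.
Multiplying through by 729: s = 9·729 = 6561, t = (-8)·729 = -5832 is a solution.
Shifting by a multiple of (721, −641) keeps it a solution: s = 6561 − 9·721 = 72, t = -5832 + 9·641 = -63.
Indeed 641·72 + 721·(-63) = 46152 − 45423 = 729.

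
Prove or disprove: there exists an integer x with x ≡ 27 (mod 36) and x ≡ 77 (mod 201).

No, no such integer exists.

Both moduli are multiples of 3 = gcd(36, 201), so any solution would satisfy x ≡ 27 and x ≡ 77 modulo 3 simultaneously.
But 27 mod 3 = 0 while 77 mod 3 = 2, a contradiction.
Therefore no such x exists.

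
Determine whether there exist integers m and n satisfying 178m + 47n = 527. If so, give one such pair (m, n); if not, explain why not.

m = 46, n = -163

178 and 47 are coprime, so 178m + 47n ranges over all of ℤ.
Dividing repeatedly: 178 = 3·47 + 37, 47 = 1·37 + 10, 37 = 3·10 + 7, 10 = 1·7 + 3, 7 = 2·3 + 1, 3 = 3·1 + 0.
Unwinding: 1 = 7 − 2·3 = 7 − 2·(10 − 1·7) = −2·10 + 3·7 = −2·10 + 3·(37 − 3·10) = 3·37 − 11·10 = 3·37 − 11·(47 − 1·37) = −11·47 + 14·37 = −11·47 + 14·(178 − 3·47) = 14·178 − 53·47, i.e. 178·14 + 47·(-53) = 1.
Times 527: 178·7378 + 47·(-27931) = 527, so (7378, -27931) solves it.
Shifting by a multiple of (47, −178) keeps it a solution: m = 7378 − 156·47 = 46, n = -27931 + 156·178 = -163.
Indeed 178·46 + 47·(-163) = 8188 − 7661 = 527.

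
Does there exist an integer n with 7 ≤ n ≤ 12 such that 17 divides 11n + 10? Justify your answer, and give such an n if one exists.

The values of 11n + 10 for n = 7, 8, …, 12 are 87, 98, 109, 120, 131, 142; reduced mod 17 these are 2, 13, 7, 1, 12, 6.
None is 0, so 17 never divides 11n + 10 on this range.

No, no such integer n in that range exists.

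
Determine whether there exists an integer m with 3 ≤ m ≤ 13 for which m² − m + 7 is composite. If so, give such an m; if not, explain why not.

At m = 8: 8² − 8 + 7 = 63 = 3·21, which is composite.

m = 8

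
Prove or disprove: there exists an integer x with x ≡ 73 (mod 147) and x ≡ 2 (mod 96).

No such integer exists.

Both moduli are multiples of 3 = gcd(147, 96), so any solution would satisfy x ≡ 73 and x ≡ 2 modulo 3 simultaneously.
However 73 ≡ 1 and 2 ≡ 2 (mod 3), and 1 ≠ 2.
So no integer satisfies both congruences.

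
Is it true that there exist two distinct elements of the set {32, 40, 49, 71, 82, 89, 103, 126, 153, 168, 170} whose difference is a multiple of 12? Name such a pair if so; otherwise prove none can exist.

No such pair exists.

Two integers differ by a multiple of 12 exactly when they have the same residue mod 12. The residues are 32↦8, 40↦4, 49↦1, 71↦11, 82↦10, 89↦5, 103↦7, 126↦6, 153↦9, 168↦0, 170↦2.
These 11 residues are pairwise different, hence no difference of two elements is divisible by 12.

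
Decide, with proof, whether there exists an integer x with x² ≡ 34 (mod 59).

Apply Euler's criterion with the prime 59: 34 is a quadratic residue iff 34^29 ≡ 1 (mod 59), and a non-residue iff it is ≡ −1.
Squaring successively (mod 59): 34^2 = 1156 ≡ 35; 34^4 ≡ 35² = 1225 ≡ 45; 34^8 ≡ 45² = 2025 ≡ 19; 34^16 ≡ 19² = 361 ≡ 7.
Since 29 = 16 + 8 + 4 + 1, 34^29 ≡ 7 · 19 · 45 · 34; multiplying out mod 59: 7·19 = 133 ≡ 15, then 15·45 = 675 ≡ 26, then 26·34 = 884 ≡ 58. Thus 34^29 ≡ 58 ≡ −1 (mod 59).
The value −1 means 34 is a non-residue modulo 59, so x² ≡ 34 (mod 59) is impossible.

No, no such integer exists.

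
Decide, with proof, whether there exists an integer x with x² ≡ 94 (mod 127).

x = 27

Take x = 27. Then 27² = 729 = 5·127 + 94, so 27² ≡ 94 (mod 127).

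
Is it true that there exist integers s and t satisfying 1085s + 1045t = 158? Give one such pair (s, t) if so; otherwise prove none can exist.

There are no such integers.

Any value of 1085s + 1045t is a multiple of gcd(1085, 1045) = 5.
But 158 = 5·31 + 3, so 5 ∤ 158.
So the equation is unsolvable over ℤ.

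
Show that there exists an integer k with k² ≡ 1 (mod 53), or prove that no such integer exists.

k = 1

Take k = 1. Then 1² = 1, and since 0 ≤ 1 < 53 this is already reduced: 1² ≡ 1 (mod 53).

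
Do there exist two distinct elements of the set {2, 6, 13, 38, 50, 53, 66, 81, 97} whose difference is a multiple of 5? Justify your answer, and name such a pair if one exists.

2 and 97 are such a pair.

Both 2 and 97 leave remainder 2 on division by 5; their difference 95 = 19·5 is a multiple of 5.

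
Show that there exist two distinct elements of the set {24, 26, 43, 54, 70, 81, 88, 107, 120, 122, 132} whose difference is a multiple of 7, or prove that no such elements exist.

Reduce each element mod 7: 24↦3, 26↦5, 43↦1, 54↦5, 70↦0, 81↦4, 88↦4, 107↦2, 120↦1, 122↦3, 132↦6. The residue 3 repeats (at 24 and 122), and 122 − 24 = 98 = 14·7.

24 and 122 are such a pair.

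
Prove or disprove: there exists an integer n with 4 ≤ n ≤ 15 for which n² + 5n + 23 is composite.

n = 14

At n = 14: 14² + 5·14 + 23 = 289 = 17·17, which is composite.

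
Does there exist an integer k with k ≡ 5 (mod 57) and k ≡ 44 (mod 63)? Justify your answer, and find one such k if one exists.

Here gcd(57, 63) = 3, and both 5 and 44 leave remainder 2 mod 3, so the system is consistent.
Step through k = 5, 5 + 57, 5 + 2·57, …: the values 5, 62, 119, 176, 233 reduce mod 63 to 5, 62, 56, 50, 44. The value 233 hits 44.
Check: 233 mod 57 = 5, 233 mod 63 = 44. ✓

k = 233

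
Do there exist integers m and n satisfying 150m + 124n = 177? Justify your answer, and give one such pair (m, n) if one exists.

No, no such integers exist.

Any value of 150m + 124n is a multiple of gcd(150, 124) = 2.
But 177 is not a multiple of 2 (it leaves remainder 1).
So the equation is unsolvable over ℤ.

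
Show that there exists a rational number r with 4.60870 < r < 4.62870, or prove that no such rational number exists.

r = 37/8

Multiplying by 8: 8·4.60870 = 36.86960 and 8·4.62870 = 37.02960, so the integer 37 lies strictly between them.
So r = 37/8 works: it is a ratio of integers, and dividing 8·4.60870 < 37 < 8·4.62870 through by 8 gives 4.60870 < 37/8 < 4.62870.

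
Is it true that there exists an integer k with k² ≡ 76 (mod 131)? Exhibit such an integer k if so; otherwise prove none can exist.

Apply Euler's criterion with the prime 131: 76 is a quadratic residue iff 76^65 ≡ 1 (mod 131), and a non-residue iff it is ≡ −1.
Repeated squaring mod 131: 76^2 = 5776 ≡ 12; 76^4 ≡ 12² = 144 ≡ 13; 76^8 ≡ 13² = 169 ≡ 38; 76^16 ≡ 38² = 1444 ≡ 3; 76^32 ≡ 3² = 9 ≡ 9; 76^64 ≡ 9² = 81 ≡ 81.
Since 65 = 64 + 1, 76^65 ≡ 81 · 76; multiplying out mod 131: 81·76 = 6156 ≡ 130. Thus 76^65 ≡ 130 ≡ −1 (mod 131).
By Euler's criterion 76 is a quadratic non-residue mod 131: no k satisfies k² ≡ 76 (mod 131).

No, no such integer exists.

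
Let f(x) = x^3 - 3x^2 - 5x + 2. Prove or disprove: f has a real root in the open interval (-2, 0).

f(-2) = -8 and f(0) = 2, which have opposite signs.
As a polynomial, f is continuous on every closed interval.
By the Intermediate Value Theorem f must vanish at some point of (-2, 0).

Yes, f has a root in the interval.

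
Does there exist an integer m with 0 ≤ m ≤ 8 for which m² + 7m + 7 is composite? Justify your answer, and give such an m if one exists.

m = 4

At m = 4: 4² + 7·4 + 7 = 51 = 3·17, which is composite.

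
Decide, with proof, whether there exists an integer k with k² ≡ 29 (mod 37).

No such integer exists.

37 is prime, so by Euler's criterion 29 is a square mod 37 iff 29^((37−1)/2) = 29^18 ≡ 1 (mod 37).
Repeated squaring mod 37: 29^2 = 841 ≡ 27; 29^4 ≡ 27² = 729 ≡ 26; 29^8 ≡ 26² = 676 ≡ 10; 29^16 ≡ 10² = 100 ≡ 26.
Since 18 = 16 + 2, 29^18 ≡ 26 · 27; multiplying out mod 37: 26·27 = 702 ≡ 36. Thus 29^18 ≡ 36 ≡ −1 (mod 37).
The value −1 means 29 is a non-residue modulo 37, so k² ≡ 29 (mod 37) is impossible.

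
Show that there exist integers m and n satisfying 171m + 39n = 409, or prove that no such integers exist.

Any value of 171m + 39n is a multiple of gcd(171, 39) = 3.
But 409 is not a multiple of 3 (it leaves remainder 1).
Hence no integers m, n satisfy the equation.

No such integers exist.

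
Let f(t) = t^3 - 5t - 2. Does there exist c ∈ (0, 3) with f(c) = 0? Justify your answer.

f(0) = -2 and f(3) = 10, which have opposite signs.
f is continuous everywhere (it is a polynomial), in particular on [0, 3].
The Intermediate Value Theorem then guarantees some c ∈ (0, 3) with f(c) = 0.

Yes, f has a root in the interval.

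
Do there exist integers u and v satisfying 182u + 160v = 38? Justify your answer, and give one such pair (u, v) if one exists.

Since gcd(182, 160) = 2 and 38 = 2·19, Bézout's identity guarantees a solution.
Dividing through by 2 reduces the equation to 91u + 80v = 19.
Dividing repeatedly: 91 = 1·80 + 11, 80 = 7·11 + 3, 11 = 3·3 + 2, 3 = 1·2 + 1, 2 = 2·1 + 0.
Unwinding: 1 = 3 − 1·2 = 3 − (11 − 3·3) = −11 + 4·3 = −11 + 4·(80 − 7·11) = 4·80 − 29·11 = 4·80 − 29·(91 − 1·80) = −29·91 + 33·80, i.e. 91·(-29) + 80·33 = 1.
Times 19: 91·(-551) + 80·627 = 19, so (-551, 627) solves it.
Adding 7·80 to u and subtracting 7·91 from v gives the tidier solution (9, -10).
Indeed 182·9 + 160·(-10) = 1638 − 1600 = 38.

u = 9, v = -10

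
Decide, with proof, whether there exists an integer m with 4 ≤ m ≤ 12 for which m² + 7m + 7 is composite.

At m = 12: 12² + 7·12 + 7 = 235 = 5·47, which is composite.

m = 12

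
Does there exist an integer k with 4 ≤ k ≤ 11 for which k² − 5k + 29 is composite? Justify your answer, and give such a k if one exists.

At k = 9: 9² − 5·9 + 29 = 65 = 5·13, which is composite.

k = 9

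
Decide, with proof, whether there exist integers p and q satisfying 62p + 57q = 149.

p = 7, q = -5

62 and 57 are coprime, so 62p + 57q ranges over all of ℤ.
Run the Euclidean algorithm on 62 and 57: 62 = 1·57 + 5, 57 = 11·5 + 2, 5 = 2·2 + 1, 2 = 2·1 + 0.
Back-substituting, 1 = 5 − 2·2 = 5 − 2·(57 − 11·5) = −2·57 + 23·5 = −2·57 + 23·(62 − 1·57) = 23·62 − 25·57; that is, 62·23 + 57·(-25) = 1.
Scaling by 149 gives the particular solution (p, q) = (3427, -3725).
The general solution is p = 3427 + 57k, q = -3725 − 62k; taking k = -60 gives the smaller pair p = 7, q = -5.
Check: 62·7 + 57·(-5) = 434 − 285 = 149. ✓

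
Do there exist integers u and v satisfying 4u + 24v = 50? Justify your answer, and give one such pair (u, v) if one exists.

No such integers exist.

Any value of 4u + 24v is a multiple of gcd(4, 24) = 4.
But 50 = 4·12 + 2, so 4 ∤ 50.
Therefore 4u + 24v = 50 has no solution in integers.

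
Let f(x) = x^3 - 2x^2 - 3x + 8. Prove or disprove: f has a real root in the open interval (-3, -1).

f(-3) = -28 and f(-1) = 8, which have opposite signs.
As a polynomial, f is continuous on every closed interval.
By the Intermediate Value Theorem, f takes the value 0 somewhere in the open interval.

Yes, f has a root in the interval.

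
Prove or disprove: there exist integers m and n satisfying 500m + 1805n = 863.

No, no such integers exist.

Any value of 500m + 1805n is a multiple of gcd(500, 1805) = 5.
But 863 = 5·172 + 3, so 5 ∤ 863.
Therefore 500m + 1805n = 863 has no solution in integers.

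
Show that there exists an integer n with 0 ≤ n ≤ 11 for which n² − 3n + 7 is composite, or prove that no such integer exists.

At n = 11: 11² − 3·11 + 7 = 95 = 5·19, which is composite.

n = 11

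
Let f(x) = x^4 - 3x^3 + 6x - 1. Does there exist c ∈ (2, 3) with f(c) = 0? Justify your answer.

f(2) = 3 and f(3) = 17, both positive, so a sign-change argument is unavailable; we show f keeps this sign on the whole interval.
Substitute x = 2 + u, where 0 < u < 1 on the interval. Expanding, f(2 + u) = u^4 + 5u^3 + 6u^2 + 2u + 3.
The nonzero coefficients here are all positive, so for u > 0 every term is positive (or zero), and the constant term 3 is strictly positive.
So f is strictly positive on (2, 3); no root exists in the interval.

f has no root in that interval.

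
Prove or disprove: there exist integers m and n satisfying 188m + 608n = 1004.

m = 125, n = -37

Since gcd(188, 608) = 4 and 1004 = 4·251, Bézout's identity guarantees a solution.
Dividing through by 4 reduces the equation to 47m + 152n = 251.
Run the Euclidean algorithm on 152 and 47: 152 = 3·47 + 11, 47 = 4·11 + 3, 11 = 3·3 + 2, 3 = 1·2 + 1, 2 = 2·1 + 0.
Working back up the chain: 1 = 3 − 1·2 = 3 − (11 − 3·3) = −11 + 4·3 = −11 + 4·(47 − 4·11) = 4·47 − 17·11 = 4·47 − 17·(152 − 3·47) = −17·152 + 55·47. So 47·55 + 152·(-17) = 1.
Scaling by 251 gives the particular solution (m, n) = (13805, -4267).
Shifting by a multiple of (152, −47) keeps it a solution: m = 13805 − 90·152 = 125, n = -4267 + 90·47 = -37.
Check: 188·125 + 608·(-37) = 23500 − 22496 = 1004. ✓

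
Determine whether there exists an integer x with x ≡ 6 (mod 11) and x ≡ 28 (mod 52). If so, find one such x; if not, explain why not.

Since 11 and 52 share no common factor, CRT says the pair of congruences has a solution (unique mod 572).
Any solution of the first congruence is x = 6 + 11t; substituting into the second, 11t ≡ 28 − 6 ≡ 22 (mod 52).
Since 11·19 = 209 = 4·52 + 1, the inverse of 11 mod 52 is 19.
Therefore t ≡ 19·22 = 418 ≡ 2 (mod 52).
Taking t = 2 gives x = 6 + 11·2 = 28.
Verify: 28 = 2·11 + 6 and 28 = 0·52 + 28. ✓

x = 28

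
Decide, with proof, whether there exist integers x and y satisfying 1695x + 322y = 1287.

x = 125, y = -654

Since gcd(1695, 322) = 1, every integer is an integer combination of 1695 and 322.
Dividing repeatedly: 1695 = 5·322 + 85, 322 = 3·85 + 67, 85 = 1·67 + 18, 67 = 3·18 + 13, 18 = 1·13 + 5, 13 = 2·5 + 3, 5 = 1·3 + 2, 3 = 1·2 + 1, 2 = 2·1 + 0.
Unwinding: 1 = 3 − 1·2 = 3 − (5 − 1·3) = −5 + 2·3 = −5 + 2·(13 − 2·5) = 2·13 − 5·5 = 2·13 − 5·(18 − 1·13) = −5·18 + 7·13 = −5·18 + 7·(67 − 3·18) = 7·67 − 26·18 = 7·67 − 26·(85 − 1·67) = −26·85 + 33·67 = −26·85 + 33·(322 − 3·85) = 33·322 − 125·85 = 33·322 − 125·(1695 − 5·322) = −125·1695 + 658·322, i.e. 1695·(-125) + 322·658 = 1.
Multiplying through by 1287: x = (-125)·1287 = -160875, y = 658·1287 = 846846 is a solution.
Shifting by a multiple of (322, −1695) keeps it a solution: x = -160875 + 500·322 = 125, y = 846846 − 500·1695 = -654.
Check: 1695·125 + 322·(-654) = 211875 − 210588 = 1287. ✓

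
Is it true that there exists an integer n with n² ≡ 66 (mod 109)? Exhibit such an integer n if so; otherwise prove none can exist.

n = 34

n = 34 works: 34² = 1156, and 1156 − 66 = 1090 = 10·109.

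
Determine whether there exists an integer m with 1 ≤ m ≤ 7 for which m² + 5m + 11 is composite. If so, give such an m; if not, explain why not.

m = 3

At m = 3: 3² + 5·3 + 11 = 35 = 5·7, which is composite.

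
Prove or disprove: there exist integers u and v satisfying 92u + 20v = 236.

u = 3, v = -2

Since gcd(92, 20) = 4 and 236 = 4·59, Bézout's identity guarantees a solution.
Dividing through by 4 reduces the equation to 23u + 5v = 59.
Euclidean algorithm: 23 = 4·5 + 3, 5 = 1·3 + 2, 3 = 1·2 + 1, 2 = 2·1 + 0.
Unwinding: 1 = 3 − 1·2 = 3 − (5 − 1·3) = −5 + 2·3 = −5 + 2·(23 − 4·5) = 2·23 − 9·5, i.e. 23·2 + 5·(-9) = 1.
Multiplying through by 59: u = 2·59 = 118, v = (-9)·59 = -531 is a solution.
The general solution is u = 118 + 5k, v = -531 − 23k; taking k = -23 gives the smaller pair u = 3, v = -2.
Check: 92·3 + 20·(-2) = 276 − 40 = 236. ✓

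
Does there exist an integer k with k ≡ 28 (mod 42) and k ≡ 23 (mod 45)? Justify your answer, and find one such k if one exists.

Reduce both congruences modulo 3, which divides 42 and 45: they say k ≡ 28 (mod 3) and k ≡ 23 (mod 3).
But 28 mod 3 = 1 while 23 mod 3 = 2, a contradiction.
Therefore no such k exists.

No, no such integer exists.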